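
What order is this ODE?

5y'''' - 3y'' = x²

The order is 4 (highest derivative is of order 4).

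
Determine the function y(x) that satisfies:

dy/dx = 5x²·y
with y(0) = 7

General solution: y = Ce^(5x³/3)
Applying IC y(0) = 7:
Particular solution: y = 7e^(5x³/3)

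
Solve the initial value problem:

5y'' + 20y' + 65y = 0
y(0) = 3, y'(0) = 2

General solution: y = e^(-2x)(C₁cos(3x) + C₂sin(3x))
Complex roots r = -2 ± 3i
Applying ICs: C₁ = 3, C₂ = 8/3
Particular solution: y = e^(-2x)(3cos(3x) + (8/3)sin(3x))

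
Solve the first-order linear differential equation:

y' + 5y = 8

Using integrating factor method:

General solution: y = 8/5 + Ce^(-5x)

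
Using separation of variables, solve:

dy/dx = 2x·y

Separating variables and integrating:
ln|y| = x^2 + C

General solution: y = Ce^(x^2)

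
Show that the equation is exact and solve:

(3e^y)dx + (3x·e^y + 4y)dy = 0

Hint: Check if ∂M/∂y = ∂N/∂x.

Verify exactness: ∂M/∂y = ∂N/∂x ✓
Find F(x,y) such that ∂F/∂x = M, ∂F/∂y = N
Solution: 3x·e^y + 2y² = C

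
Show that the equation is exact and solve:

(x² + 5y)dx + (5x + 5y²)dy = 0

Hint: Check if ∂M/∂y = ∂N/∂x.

Verify exactness: ∂M/∂y = ∂N/∂x ✓
Find F(x,y) such that ∂F/∂x = M, ∂F/∂y = N
Solution: x³/3 + 5xy + 5y³/3 = C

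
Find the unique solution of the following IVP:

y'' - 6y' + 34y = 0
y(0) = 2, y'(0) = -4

General solution: y = e^(3x)(C₁cos(5x) + C₂sin(5x))
Complex roots r = 3 ± 5i
Applying ICs: C₁ = 2, C₂ = -2
Particular solution: y = e^(3x)(2cos(5x) - 2sin(5x))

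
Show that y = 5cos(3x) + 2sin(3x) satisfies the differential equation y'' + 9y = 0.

Verification:
y'' = -45cos(3x) - 18sin(3x)
y'' + 9y = 0 ✓

Yes, it is a solution.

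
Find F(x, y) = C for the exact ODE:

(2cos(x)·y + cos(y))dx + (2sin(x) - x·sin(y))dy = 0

Verify exactness: ∂M/∂y = ∂N/∂x ✓
Find F(x,y) such that ∂F/∂x = M, ∂F/∂y = N
Solution: 2sin(x)·y + x·cos(y) = C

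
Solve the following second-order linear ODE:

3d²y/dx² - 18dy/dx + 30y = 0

Characteristic equation: 3r² - 18r + 30 = 0
Divide by 3: r² - 6r + 10 = 0
Roots: r = 3 ± i (complex conjugates)
General solution: y = e^(3x)(C₁cos(x) + C₂sin(x))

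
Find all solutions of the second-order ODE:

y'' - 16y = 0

Characteristic equation: r² - 16 = 0
Roots: r = 4, -4 (distinct real)
General solution: y = C₁e^(4x) + C₂e^(-4x)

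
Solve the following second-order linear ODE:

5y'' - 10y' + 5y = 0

Characteristic equation: 5r² - 10r + 5 = 0
Divide by 5: r² - 2r + 1 = 0
Factored: (r - 1)² = 0
Repeated root: r = 1
General solution: y = (C₁ + C₂x)e^x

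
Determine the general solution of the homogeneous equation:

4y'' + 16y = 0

Characteristic equation: 4r² + 16 = 0
Divide by 4: r² + 4 = 0
Roots: r = ±2i (complex conjugates)
General solution: y = C₁cos(2x) + C₂sin(2x)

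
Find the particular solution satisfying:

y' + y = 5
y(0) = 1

General solution: y = 5 + Ce^(-x)
Applying y(0) = 1: C = 1 - 5 = -4
Particular solution: y = 5 - 4e^(-x)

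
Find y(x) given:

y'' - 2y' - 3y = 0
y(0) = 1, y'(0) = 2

General solution: y = C₁e^(3x) + C₂e^(-x)
Applying ICs: C₁ = 3/4, C₂ = 1/4
Particular solution: y = (3/4)e^(3x) + (1/4)e^(-x)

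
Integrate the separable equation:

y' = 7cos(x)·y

Separating variables and integrating:
ln|y| = 7sin(x) + C

General solution: y = Ce^(7sin(x))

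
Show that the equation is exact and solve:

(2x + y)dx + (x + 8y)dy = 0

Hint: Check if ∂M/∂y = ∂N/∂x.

Verify exactness: ∂M/∂y = ∂N/∂x ✓
Find F(x,y) such that ∂F/∂x = M, ∂F/∂y = N
Solution: x² + xy + 4y² = C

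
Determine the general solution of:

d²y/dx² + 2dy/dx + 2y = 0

Characteristic equation: r² + 2r + 2 = 0
Roots: r = -1 ± i (complex conjugates)
General solution: y = e^(-x)(C₁cos(x) + C₂sin(x))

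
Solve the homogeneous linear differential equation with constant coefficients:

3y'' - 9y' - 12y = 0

Characteristic equation: 3r² - 9r - 12 = 0
Divide by 3: r² - 3r - 4 = 0
Roots: r = 4, -1 (distinct real)
General solution: y = C₁e^(4x) + C₂e^(-x)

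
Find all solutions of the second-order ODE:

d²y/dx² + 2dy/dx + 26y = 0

Characteristic equation: r² + 2r + 26 = 0
Roots: r = -1 ± 5i (complex conjugates)
General solution: y = e^(-x)(C₁cos(5x) + C₂sin(5x))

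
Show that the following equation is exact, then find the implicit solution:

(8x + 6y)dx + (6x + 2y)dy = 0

Verify exactness: ∂M/∂y = ∂N/∂x ✓
Find F(x,y) such that ∂F/∂x = M, ∂F/∂y = N
Solution: 4x² + 6xy + y² = C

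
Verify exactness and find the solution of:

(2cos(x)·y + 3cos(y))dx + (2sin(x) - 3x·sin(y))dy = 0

Verify exactness: ∂M/∂y = ∂N/∂x ✓
Find F(x,y) such that ∂F/∂x = M, ∂F/∂y = N
Solution: 2sin(x)·y + 3x·cos(y) = C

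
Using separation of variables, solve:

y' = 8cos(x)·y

Separating variables and integrating:
ln|y| = 8sin(x) + C

General solution: y = Ce^(8sin(x))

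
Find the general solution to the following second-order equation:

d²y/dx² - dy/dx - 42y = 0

Characteristic equation: r² - r - 42 = 0
Roots: r = 7, -6 (distinct real)
General solution: y = C₁e^(7x) + C₂e^(-6x)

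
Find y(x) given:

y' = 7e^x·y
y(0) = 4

General solution: y = Ce^(7e^x)
Applying IC y(0) = 4:
Particular solution: y = 4e^(7(e^x - 1))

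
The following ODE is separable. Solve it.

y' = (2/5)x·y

Separating variables and integrating:
ln|y| = x^2/5 + C

General solution: y = Ce^(x^2/5)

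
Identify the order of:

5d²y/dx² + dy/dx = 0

The order is 2 (highest derivative is of order 2).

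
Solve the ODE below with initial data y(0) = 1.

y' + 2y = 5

General solution: y = 5/2 + Ce^(-2x)
Applying y(0) = 1: C = 1 - 5/2 = -3/2
Particular solution: y = 5/2 - (3/2)e^(-2x)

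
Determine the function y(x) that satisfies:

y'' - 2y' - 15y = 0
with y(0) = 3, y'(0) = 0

General solution: y = C₁e^(5x) + C₂e^(-3x)
Applying ICs: C₁ = 9/8, C₂ = 15/8
Particular solution: y = (9/8)e^(5x) + (15/8)e^(-3x)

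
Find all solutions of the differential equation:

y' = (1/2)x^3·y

Separating variables and integrating:
ln|y| = x^4/8 + C

General solution: y = Ce^(x^4/8)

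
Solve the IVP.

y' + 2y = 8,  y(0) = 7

General solution: y = 4 + Ce^(-2x)
Applying y(0) = 7: C = 7 - 4 = 3
Particular solution: y = 4 + 3e^(-2x)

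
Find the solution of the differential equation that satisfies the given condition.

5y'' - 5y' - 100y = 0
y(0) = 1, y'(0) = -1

General solution: y = C₁e^(5x) + C₂e^(-4x)
Applying ICs: C₁ = 1/3, C₂ = 2/3
Particular solution: y = (1/3)e^(5x) + (2/3)e^(-4x)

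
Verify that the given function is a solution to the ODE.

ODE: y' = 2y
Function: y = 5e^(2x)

Verification:
y = 5e^(2x)
y' = 10e^(2x)
2y = 10e^(2x)
y' = 2y ✓

Yes, it is a solution.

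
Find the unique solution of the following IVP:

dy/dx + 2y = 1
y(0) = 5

General solution: y = 1/2 + Ce^(-2x)
Applying y(0) = 5: C = 5 - 1/2 = 9/2
Particular solution: y = 1/2 + (9/2)e^(-2x)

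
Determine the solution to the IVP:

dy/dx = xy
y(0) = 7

General solution: y = Ce^(x²/2)
Applying IC y(0) = 7:
Particular solution: y = 7e^(x²/2)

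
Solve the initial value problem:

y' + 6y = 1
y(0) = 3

General solution: y = 1/6 + Ce^(-6x)
Applying y(0) = 3: C = 3 - 1/6 = 17/6
Particular solution: y = 1/6 + (17/6)e^(-6x)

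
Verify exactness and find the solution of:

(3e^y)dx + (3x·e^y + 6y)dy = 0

Verify exactness: ∂M/∂y = ∂N/∂x ✓
Find F(x,y) such that ∂F/∂x = M, ∂F/∂y = N
Solution: 3x·e^y + 3y² = C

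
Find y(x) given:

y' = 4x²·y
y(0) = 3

General solution: y = Ce^(4x³/3)
Applying IC y(0) = 3:
Particular solution: y = 3e^(4x³/3)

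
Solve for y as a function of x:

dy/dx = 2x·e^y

Separating variables and integrating:
-e^(-y) = x² + C

General solution: y = -ln(C - x²)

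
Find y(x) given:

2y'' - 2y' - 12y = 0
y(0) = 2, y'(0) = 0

General solution: y = C₁e^(3x) + C₂e^(-2x)
Applying ICs: C₁ = 4/5, C₂ = 6/5
Particular solution: y = (4/5)e^(3x) + (6/5)e^(-2x)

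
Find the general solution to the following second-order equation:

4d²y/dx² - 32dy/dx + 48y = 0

Characteristic equation: 4r² - 32r + 48 = 0
Divide by 4: r² - 8r + 12 = 0
Roots: r = 2, 6 (distinct real)
General solution: y = C₁e^(2x) + C₂e^(6x)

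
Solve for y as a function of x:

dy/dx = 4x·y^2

Separating variables and integrating:
-1/y = 2x^2 + C

General solution: y^-1 = -2x^2 + C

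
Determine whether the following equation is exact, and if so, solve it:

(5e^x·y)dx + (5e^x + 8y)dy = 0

Verify exactness: ∂M/∂y = ∂N/∂x ✓
Find F(x,y) such that ∂F/∂x = M, ∂F/∂y = N
Solution: 5e^x·y + 4y² = C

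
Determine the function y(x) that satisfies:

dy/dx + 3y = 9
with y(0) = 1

General solution: y = 3 + Ce^(-3x)
Applying y(0) = 1: C = 1 - 3 = -2
Particular solution: y = 3 - 2e^(-3x)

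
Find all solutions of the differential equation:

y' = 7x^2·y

Separating variables and integrating:
ln|y| = 7x^3/3 + C

General solution: y = Ce^(7x^3/3)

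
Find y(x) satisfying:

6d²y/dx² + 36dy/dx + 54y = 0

Characteristic equation: 6r² + 36r + 54 = 0
Divide by 6: r² + 6r + 9 = 0
Factored: (r + 3)² = 0
Repeated root: r = -3
General solution: y = (C₁ + C₂x)e^(-3x)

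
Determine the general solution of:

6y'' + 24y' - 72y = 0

Characteristic equation: 6r² + 24r - 72 = 0
Divide by 6: r² + 4r - 12 = 0
Roots: r = 2, -6 (distinct real)
General solution: y = C₁e^(2x) + C₂e^(-6x)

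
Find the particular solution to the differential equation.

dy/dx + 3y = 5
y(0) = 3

General solution: y = 5/3 + Ce^(-3x)
Applying y(0) = 3: C = 3 - 5/3 = 4/3
Particular solution: y = 5/3 + (4/3)e^(-3x)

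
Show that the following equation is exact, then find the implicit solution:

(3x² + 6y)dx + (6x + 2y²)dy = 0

Verify exactness: ∂M/∂y = ∂N/∂x ✓
Find F(x,y) such that ∂F/∂x = M, ∂F/∂y = N
Solution: x³ + 6xy + 2y³/3 = C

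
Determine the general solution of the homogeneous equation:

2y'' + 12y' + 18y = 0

Characteristic equation: 2r² + 12r + 18 = 0
Divide by 2: r² + 6r + 9 = 0
Factored: (r + 3)² = 0
Repeated root: r = -3
General solution: y = (C₁ + C₂x)e^(-3x)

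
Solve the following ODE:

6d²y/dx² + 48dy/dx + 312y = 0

Characteristic equation: 6r² + 48r + 312 = 0
Divide by 6: r² + 8r + 52 = 0
Roots: r = -4 ± 6i (complex conjugates)
General solution: y = e^(-4x)(C₁cos(6x) + C₂sin(6x))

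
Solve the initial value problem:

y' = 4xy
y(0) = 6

General solution: y = Ce^(2x²)
Applying IC y(0) = 6:
Particular solution: y = 6e^(2x²)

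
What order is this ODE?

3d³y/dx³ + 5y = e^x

The order is 3 (highest derivative is of order 3).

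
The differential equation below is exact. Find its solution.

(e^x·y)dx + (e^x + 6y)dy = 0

Verify exactness: ∂M/∂y = ∂N/∂x ✓
Find F(x,y) such that ∂F/∂x = M, ∂F/∂y = N
Solution: e^x·y + 3y² = C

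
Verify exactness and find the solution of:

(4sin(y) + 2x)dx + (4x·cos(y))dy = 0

Verify exactness: ∂M/∂y = ∂N/∂x ✓
Find F(x,y) such that ∂F/∂x = M, ∂F/∂y = N
Solution: 4x·sin(y) + x² = C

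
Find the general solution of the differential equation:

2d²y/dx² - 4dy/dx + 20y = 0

Characteristic equation: 2r² - 4r + 20 = 0
Divide by 2: r² - 2r + 10 = 0
Roots: r = 1 ± 3i (complex conjugates)
General solution: y = e^x(C₁cos(3x) + C₂sin(3x))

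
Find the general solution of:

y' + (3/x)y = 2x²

Using integrating factor method:

General solution: y = (1/3)x^3 + Cx^(-3)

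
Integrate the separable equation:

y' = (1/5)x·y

Separating variables and integrating:
ln|y| = x^2/10 + C

General solution: y = Ce^(x^2/10)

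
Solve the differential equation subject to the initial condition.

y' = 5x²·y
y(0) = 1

General solution: y = Ce^(5x³/3)
Applying IC y(0) = 1:
Particular solution: y = e^(5x³/3)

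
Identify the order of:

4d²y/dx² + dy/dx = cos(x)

The order is 2 (highest derivative is of order 2).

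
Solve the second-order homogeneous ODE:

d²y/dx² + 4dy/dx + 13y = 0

Characteristic equation: r² + 4r + 13 = 0
Roots: r = -2 ± 3i (complex conjugates)
General solution: y = e^(-2x)(C₁cos(3x) + C₂sin(3x))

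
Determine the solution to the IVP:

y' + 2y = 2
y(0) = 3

General solution: y = 1 + Ce^(-2x)
Applying y(0) = 3: C = 3 - 1 = 2
Particular solution: y = 1 + 2e^(-2x)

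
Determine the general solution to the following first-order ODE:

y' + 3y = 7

Using integrating factor method:

General solution: y = 7/3 + Ce^(-3x)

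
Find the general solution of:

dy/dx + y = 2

Using integrating factor method:

General solution: y = 2 + Ce^(-x)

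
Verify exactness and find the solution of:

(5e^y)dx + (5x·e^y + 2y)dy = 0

Verify exactness: ∂M/∂y = ∂N/∂x ✓
Find F(x,y) such that ∂F/∂x = M, ∂F/∂y = N
Solution: 5x·e^y + y² = C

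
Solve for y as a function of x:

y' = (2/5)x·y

Separating variables and integrating:
ln|y| = x^2/5 + C

General solution: y = Ce^(x^2/5)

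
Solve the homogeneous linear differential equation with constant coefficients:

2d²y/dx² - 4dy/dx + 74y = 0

Characteristic equation: 2r² - 4r + 74 = 0
Divide by 2: r² - 2r + 37 = 0
Roots: r = 1 ± 6i (complex conjugates)
General solution: y = e^x(C₁cos(6x) + C₂sin(6x))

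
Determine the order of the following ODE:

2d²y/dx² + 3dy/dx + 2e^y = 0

The order is 2 (highest derivative is of order 2).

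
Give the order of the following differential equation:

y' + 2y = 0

The order is 1 (highest derivative is of order 1).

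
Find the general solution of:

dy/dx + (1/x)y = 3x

Using integrating factor method:

General solution: y = x^2 + C/x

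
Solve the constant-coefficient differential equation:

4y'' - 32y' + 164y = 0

Characteristic equation: 4r² - 32r + 164 = 0
Divide by 4: r² - 8r + 41 = 0
Roots: r = 4 ± 5i (complex conjugates)
General solution: y = e^(4x)(C₁cos(5x) + C₂sin(5x))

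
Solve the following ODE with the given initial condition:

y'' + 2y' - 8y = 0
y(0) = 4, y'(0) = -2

General solution: y = C₁e^(2x) + C₂e^(-4x)
Applying ICs: C₁ = 7/3, C₂ = 5/3
Particular solution: y = (7/3)e^(2x) + (5/3)e^(-4x)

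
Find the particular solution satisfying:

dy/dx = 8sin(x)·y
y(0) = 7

General solution: y = Ce^(-8cos(x))
Applying IC y(0) = 7:
Particular solution: y = 7e^(8(1-cos(x)))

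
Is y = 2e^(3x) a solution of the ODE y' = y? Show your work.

Verification:
y = 2e^(3x)
y' = 6e^(3x)
But y = 2e^(3x)
y' ≠ y — the derivative does not match

No, it is not a solution.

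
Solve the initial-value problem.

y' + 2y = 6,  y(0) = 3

General solution: y = 3 + Ce^(-2x)
Applying y(0) = 3: C = 3 - 3 = 0
Particular solution: y = 3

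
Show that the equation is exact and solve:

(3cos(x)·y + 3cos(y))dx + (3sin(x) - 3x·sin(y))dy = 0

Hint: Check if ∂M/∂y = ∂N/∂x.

Verify exactness: ∂M/∂y = ∂N/∂x ✓
Find F(x,y) such that ∂F/∂x = M, ∂F/∂y = N
Solution: 3sin(x)·y + 3x·cos(y) = C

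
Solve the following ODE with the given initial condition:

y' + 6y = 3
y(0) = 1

General solution: y = 1/2 + Ce^(-6x)
Applying y(0) = 1: C = 1 - 1/2 = 1/2
Particular solution: y = 1/2 + (1/2)e^(-6x)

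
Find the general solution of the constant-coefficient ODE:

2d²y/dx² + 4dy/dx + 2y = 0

Characteristic equation: 2r² + 4r + 2 = 0
Divide by 2: r² + 2r + 1 = 0
Factored: (r + 1)² = 0
Repeated root: r = -1
General solution: y = (C₁ + C₂x)e^(-x)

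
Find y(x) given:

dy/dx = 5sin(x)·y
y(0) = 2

General solution: y = Ce^(-5cos(x))
Applying IC y(0) = 2:
Particular solution: y = 2e^(5(1-cos(x)))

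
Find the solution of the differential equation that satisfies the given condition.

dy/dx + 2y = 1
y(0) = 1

General solution: y = 1/2 + Ce^(-2x)
Applying y(0) = 1: C = 1 - 1/2 = 1/2
Particular solution: y = 1/2 + (1/2)e^(-2x)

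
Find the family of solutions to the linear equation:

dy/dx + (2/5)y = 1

Using integrating factor method:

General solution: y = 5/2 + Ce^(-2x/5)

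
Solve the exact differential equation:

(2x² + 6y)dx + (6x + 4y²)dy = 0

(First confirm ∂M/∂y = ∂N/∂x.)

Verify exactness: ∂M/∂y = ∂N/∂x ✓
Find F(x,y) such that ∂F/∂x = M, ∂F/∂y = N
Solution: 2x³/3 + 6xy + 4y³/3 = C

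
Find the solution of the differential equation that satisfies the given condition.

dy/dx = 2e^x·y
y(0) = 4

General solution: y = Ce^(2e^x)
Applying IC y(0) = 4:
Particular solution: y = 4e^(2(e^x - 1))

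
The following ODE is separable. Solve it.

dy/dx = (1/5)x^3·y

Separating variables and integrating:
ln|y| = x^4/20 + C

General solution: y = Ce^(x^4/20)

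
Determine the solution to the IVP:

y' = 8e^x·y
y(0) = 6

General solution: y = Ce^(8e^x)
Applying IC y(0) = 6:
Particular solution: y = 6e^(8(e^x - 1))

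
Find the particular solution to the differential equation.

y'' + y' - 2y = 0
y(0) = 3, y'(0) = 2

General solution: y = C₁e^x + C₂e^(-2x)
Applying ICs: C₁ = 8/3, C₂ = 1/3
Particular solution: y = (8/3)e^x + (1/3)e^(-2x)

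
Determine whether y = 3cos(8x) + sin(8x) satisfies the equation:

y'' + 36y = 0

Verification:
y'' = -192cos(8x) - 64sin(8x)
y'' + 36y ≠ 0 (frequency mismatch: got 64 instead of 36)

No, it is not a solution.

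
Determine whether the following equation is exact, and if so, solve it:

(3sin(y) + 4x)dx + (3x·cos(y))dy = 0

Verify exactness: ∂M/∂y = ∂N/∂x ✓
Find F(x,y) such that ∂F/∂x = M, ∂F/∂y = N
Solution: 3x·sin(y) + 2x² = C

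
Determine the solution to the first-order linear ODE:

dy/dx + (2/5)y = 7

Using integrating factor method:

General solution: y = 35/2 + Ce^(-2x/5)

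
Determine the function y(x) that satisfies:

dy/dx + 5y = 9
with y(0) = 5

General solution: y = 9/5 + Ce^(-5x)
Applying y(0) = 5: C = 5 - 9/5 = 16/5
Particular solution: y = 9/5 + (16/5)e^(-5x)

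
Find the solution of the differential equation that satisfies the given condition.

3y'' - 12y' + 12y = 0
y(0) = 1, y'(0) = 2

General solution: y = (C₁ + C₂x)e^(2x)
Repeated root r = 2
Applying ICs: C₁ = 1, C₂ = 0
Particular solution: y = e^(2x)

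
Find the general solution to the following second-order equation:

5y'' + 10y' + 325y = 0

Characteristic equation: 5r² + 10r + 325 = 0
Divide by 5: r² + 2r + 65 = 0
Roots: r = -1 ± 8i (complex conjugates)
General solution: y = e^(-x)(C₁cos(8x) + C₂sin(8x))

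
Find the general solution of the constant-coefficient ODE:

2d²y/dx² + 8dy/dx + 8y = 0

Characteristic equation: 2r² + 8r + 8 = 0
Divide by 2: r² + 4r + 4 = 0
Factored: (r + 2)² = 0
Repeated root: r = -2
General solution: y = (C₁ + C₂x)e^(-2x)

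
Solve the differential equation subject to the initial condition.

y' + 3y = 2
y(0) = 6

General solution: y = 2/3 + Ce^(-3x)
Applying y(0) = 6: C = 6 - 2/3 = 16/3
Particular solution: y = 2/3 + (16/3)e^(-3x)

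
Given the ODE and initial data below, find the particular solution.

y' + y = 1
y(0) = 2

General solution: y = 1 + Ce^(-x)
Applying y(0) = 2: C = 2 - 1 = 1
Particular solution: y = 1 + e^(-x)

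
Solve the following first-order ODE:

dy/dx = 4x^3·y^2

Separating variables and integrating:
-1/y = x^4 + C

General solution: y^-1 = -x^4 + C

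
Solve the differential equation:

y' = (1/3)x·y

Separating variables and integrating:
ln|y| = x^2/6 + C

General solution: y = Ce^(x^2/6)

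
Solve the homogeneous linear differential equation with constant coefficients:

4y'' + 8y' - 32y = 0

Characteristic equation: 4r² + 8r - 32 = 0
Divide by 4: r² + 2r - 8 = 0
Roots: r = 2, -4 (distinct real)
General solution: y = C₁e^(2x) + C₂e^(-4x)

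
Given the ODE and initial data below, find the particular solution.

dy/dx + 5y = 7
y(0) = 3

General solution: y = 7/5 + Ce^(-5x)
Applying y(0) = 3: C = 3 - 7/5 = 8/5
Particular solution: y = 7/5 + (8/5)e^(-5x)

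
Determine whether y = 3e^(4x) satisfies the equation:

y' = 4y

Verification:
y = 3e^(4x)
y' = 12e^(4x)
4y = 12e^(4x)
y' = 4y ✓

Yes, it is a solution.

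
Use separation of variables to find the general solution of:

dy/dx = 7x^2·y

Separating variables and integrating:
ln|y| = 7x^3/3 + C

General solution: y = Ce^(7x^3/3)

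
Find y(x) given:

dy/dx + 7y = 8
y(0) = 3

General solution: y = 8/7 + Ce^(-7x)
Applying y(0) = 3: C = 3 - 8/7 = 13/7
Particular solution: y = 8/7 + (13/7)e^(-7x)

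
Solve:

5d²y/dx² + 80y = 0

Characteristic equation: 5r² + 80 = 0
Divide by 5: r² + 16 = 0
Roots: r = ±4i (complex conjugates)
General solution: y = C₁cos(4x) + C₂sin(4x)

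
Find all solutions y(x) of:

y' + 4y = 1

Using integrating factor method:

General solution: y = 1/4 + Ce^(-4x)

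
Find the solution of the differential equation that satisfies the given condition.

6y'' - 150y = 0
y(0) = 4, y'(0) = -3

General solution: y = C₁e^(5x) + C₂e^(-5x)
Applying ICs: C₁ = 17/10, C₂ = 23/10
Particular solution: y = (17/10)e^(5x) + (23/10)e^(-5x)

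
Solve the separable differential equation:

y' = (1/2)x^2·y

Separating variables and integrating:
ln|y| = x^3/6 + C

General solution: y = Ce^(x^3/6)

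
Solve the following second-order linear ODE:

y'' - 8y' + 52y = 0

Characteristic equation: r² - 8r + 52 = 0
Roots: r = 4 ± 6i (complex conjugates)
General solution: y = e^(4x)(C₁cos(6x) + C₂sin(6x))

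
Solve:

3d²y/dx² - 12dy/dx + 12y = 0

Characteristic equation: 3r² - 12r + 12 = 0
Divide by 3: r² - 4r + 4 = 0
Factored: (r - 2)² = 0
Repeated root: r = 2
General solution: y = (C₁ + C₂x)e^(2x)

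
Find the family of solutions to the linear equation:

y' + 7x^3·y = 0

Using integrating factor method:

General solution: y = Ce^(-7x^4/4)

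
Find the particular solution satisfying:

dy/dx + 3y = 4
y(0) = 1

General solution: y = 4/3 + Ce^(-3x)
Applying y(0) = 1: C = 1 - 4/3 = -1/3
Particular solution: y = 4/3 - (1/3)e^(-3x)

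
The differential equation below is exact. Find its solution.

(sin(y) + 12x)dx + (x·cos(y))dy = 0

Verify exactness: ∂M/∂y = ∂N/∂x ✓
Find F(x,y) such that ∂F/∂x = M, ∂F/∂y = N
Solution: x·sin(y) + 6x² = C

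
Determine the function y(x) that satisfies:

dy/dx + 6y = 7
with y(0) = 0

General solution: y = 7/6 + Ce^(-6x)
Applying y(0) = 0: C = 0 - 7/6 = -7/6
Particular solution: y = 7/6 - (7/6)e^(-6x)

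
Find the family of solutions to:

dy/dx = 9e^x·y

Separating variables and integrating:
ln|y| = 9e^x + C

General solution: y = Ce^(9e^x)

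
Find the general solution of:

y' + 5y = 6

Using integrating factor method:

General solution: y = 6/5 + Ce^(-5x)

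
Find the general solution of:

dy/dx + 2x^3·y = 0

Using integrating factor method:

General solution: y = Ce^(-x^4/2)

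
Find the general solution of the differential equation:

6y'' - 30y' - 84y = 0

Characteristic equation: 6r² - 30r - 84 = 0
Divide by 6: r² - 5r - 14 = 0
Roots: r = 7, -2 (distinct real)
General solution: y = C₁e^(7x) + C₂e^(-2x)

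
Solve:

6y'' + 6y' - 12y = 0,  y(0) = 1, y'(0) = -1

General solution: y = C₁e^x + C₂e^(-2x)
Applying ICs: C₁ = 1/3, C₂ = 2/3
Particular solution: y = (1/3)e^x + (2/3)e^(-2x)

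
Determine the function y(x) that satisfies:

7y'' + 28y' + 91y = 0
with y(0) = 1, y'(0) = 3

General solution: y = e^(-2x)(C₁cos(3x) + C₂sin(3x))
Complex roots r = -2 ± 3i
Applying ICs: C₁ = 1, C₂ = 5/3
Particular solution: y = e^(-2x)(cos(3x) + (5/3)sin(3x))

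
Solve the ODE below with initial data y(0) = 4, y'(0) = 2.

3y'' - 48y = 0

General solution: y = C₁e^(4x) + C₂e^(-4x)
Applying ICs: C₁ = 9/4, C₂ = 7/4
Particular solution: y = (9/4)e^(4x) + (7/4)e^(-4x)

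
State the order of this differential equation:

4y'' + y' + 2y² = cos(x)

The order is 2 (highest derivative is of order 2).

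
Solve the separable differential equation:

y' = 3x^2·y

Separating variables and integrating:
ln|y| = x^3 + C

General solution: y = Ce^(x^3)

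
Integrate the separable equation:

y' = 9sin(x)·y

Separating variables and integrating:
ln|y| = -9cos(x) + C

General solution: y = Ce^(-9cos(x))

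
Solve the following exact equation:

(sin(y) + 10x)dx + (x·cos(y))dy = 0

Verify exactness: ∂M/∂y = ∂N/∂x ✓
Find F(x,y) such that ∂F/∂x = M, ∂F/∂y = N
Solution: x·sin(y) + 5x² = C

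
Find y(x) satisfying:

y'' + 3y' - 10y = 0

Characteristic equation: r² + 3r - 10 = 0
Roots: r = 2, -5 (distinct real)
General solution: y = C₁e^(2x) + C₂e^(-5x)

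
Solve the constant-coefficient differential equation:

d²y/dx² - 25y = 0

Characteristic equation: r² - 25 = 0
Roots: r = 5, -5 (distinct real)
General solution: y = C₁e^(5x) + C₂e^(-5x)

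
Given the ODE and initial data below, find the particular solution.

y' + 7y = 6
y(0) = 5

General solution: y = 6/7 + Ce^(-7x)
Applying y(0) = 5: C = 5 - 6/7 = 29/7
Particular solution: y = 6/7 + (29/7)e^(-7x)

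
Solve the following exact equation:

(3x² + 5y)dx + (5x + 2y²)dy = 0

Verify exactness: ∂M/∂y = ∂N/∂x ✓
Find F(x,y) such that ∂F/∂x = M, ∂F/∂y = N
Solution: x³ + 5xy + 2y³/3 = C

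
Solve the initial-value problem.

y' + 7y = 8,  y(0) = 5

General solution: y = 8/7 + Ce^(-7x)
Applying y(0) = 5: C = 5 - 8/7 = 27/7
Particular solution: y = 8/7 + (27/7)e^(-7x)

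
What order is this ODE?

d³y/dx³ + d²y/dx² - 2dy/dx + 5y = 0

The order is 3 (highest derivative is of order 3).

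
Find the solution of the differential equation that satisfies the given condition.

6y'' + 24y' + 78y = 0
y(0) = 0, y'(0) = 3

General solution: y = e^(-2x)(C₁cos(3x) + C₂sin(3x))
Complex roots r = -2 ± 3i
Applying ICs: C₁ = 0, C₂ = 1
Particular solution: y = e^(-2x)(sin(3x))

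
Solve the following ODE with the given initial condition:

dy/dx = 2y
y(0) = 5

General solution: y = Ce^(2x)
Applying IC y(0) = 5:
Particular solution: y = 5e^(2x)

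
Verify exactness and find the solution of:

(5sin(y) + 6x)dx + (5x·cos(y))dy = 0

Verify exactness: ∂M/∂y = ∂N/∂x ✓
Find F(x,y) such that ∂F/∂x = M, ∂F/∂y = N
Solution: 5x·sin(y) + 3x² = C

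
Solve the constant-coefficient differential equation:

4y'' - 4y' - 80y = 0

Characteristic equation: 4r² - 4r - 80 = 0
Divide by 4: r² - r - 20 = 0
Roots: r = 5, -4 (distinct real)
General solution: y = C₁e^(5x) + C₂e^(-4x)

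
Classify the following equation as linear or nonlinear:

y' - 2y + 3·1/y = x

Nonlinear (1/y term)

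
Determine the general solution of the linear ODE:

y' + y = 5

Using integrating factor method:

General solution: y = 5 + Ce^(-x)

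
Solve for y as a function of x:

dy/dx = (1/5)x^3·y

Separating variables and integrating:
ln|y| = x^4/20 + C

General solution: y = Ce^(x^4/20)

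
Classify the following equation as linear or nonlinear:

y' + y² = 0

Nonlinear (y² term)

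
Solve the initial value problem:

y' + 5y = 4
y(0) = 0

General solution: y = 4/5 + Ce^(-5x)
Applying y(0) = 0: C = 0 - 4/5 = -4/5
Particular solution: y = 4/5 - (4/5)e^(-5x)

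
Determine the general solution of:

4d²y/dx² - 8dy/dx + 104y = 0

Characteristic equation: 4r² - 8r + 104 = 0
Divide by 4: r² - 2r + 26 = 0
Roots: r = 1 ± 5i (complex conjugates)
General solution: y = e^x(C₁cos(5x) + C₂sin(5x))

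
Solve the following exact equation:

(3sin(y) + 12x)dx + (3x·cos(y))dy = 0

Verify exactness: ∂M/∂y = ∂N/∂x ✓
Find F(x,y) such that ∂F/∂x = M, ∂F/∂y = N
Solution: 3x·sin(y) + 6x² = C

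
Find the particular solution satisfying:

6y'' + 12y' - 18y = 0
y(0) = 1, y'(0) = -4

General solution: y = C₁e^x + C₂e^(-3x)
Applying ICs: C₁ = -1/4, C₂ = 5/4
Particular solution: y = -(1/4)e^x + (5/4)e^(-3x)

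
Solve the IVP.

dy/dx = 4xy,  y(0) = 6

General solution: y = Ce^(2x²)
Applying IC y(0) = 6:
Particular solution: y = 6e^(2x²)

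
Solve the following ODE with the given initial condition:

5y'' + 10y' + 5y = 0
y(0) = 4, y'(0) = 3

General solution: y = (C₁ + C₂x)e^(-x)
Repeated root r = -1
Applying ICs: C₁ = 4, C₂ = 7
Particular solution: y = (4 + 7x)e^(-x)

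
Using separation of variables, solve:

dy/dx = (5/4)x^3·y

Separating variables and integrating:
ln|y| = 5x^4/16 + C

General solution: y = Ce^(5x^4/16)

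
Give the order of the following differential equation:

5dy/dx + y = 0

The order is 1 (highest derivative is of order 1).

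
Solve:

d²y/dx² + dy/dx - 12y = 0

Characteristic equation: r² + r - 12 = 0
Roots: r = 3, -4 (distinct real)
General solution: y = C₁e^(3x) + C₂e^(-4x)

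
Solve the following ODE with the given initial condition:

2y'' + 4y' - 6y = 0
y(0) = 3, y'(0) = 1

General solution: y = C₁e^x + C₂e^(-3x)
Applying ICs: C₁ = 5/2, C₂ = 1/2
Particular solution: y = (5/2)e^x + (1/2)e^(-3x)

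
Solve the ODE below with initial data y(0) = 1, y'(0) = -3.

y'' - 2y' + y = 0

General solution: y = (C₁ + C₂x)e^x
Repeated root r = 1
Applying ICs: C₁ = 1, C₂ = -4
Particular solution: y = (1 - 4x)e^x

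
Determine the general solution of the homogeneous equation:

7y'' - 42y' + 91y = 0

Characteristic equation: 7r² - 42r + 91 = 0
Divide by 7: r² - 6r + 13 = 0
Roots: r = 3 ± 2i (complex conjugates)
General solution: y = e^(3x)(C₁cos(2x) + C₂sin(2x))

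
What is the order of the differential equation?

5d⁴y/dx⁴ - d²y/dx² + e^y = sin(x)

The order is 4 (highest derivative is of order 4).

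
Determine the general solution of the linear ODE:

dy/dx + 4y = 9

Using integrating factor method:

General solution: y = 9/4 + Ce^(-4x)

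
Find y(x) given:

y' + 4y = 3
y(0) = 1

General solution: y = 3/4 + Ce^(-4x)
Applying y(0) = 1: C = 1 - 3/4 = 1/4
Particular solution: y = 3/4 + (1/4)e^(-4x)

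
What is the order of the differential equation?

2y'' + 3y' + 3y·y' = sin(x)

The order is 2 (highest derivative is of order 2).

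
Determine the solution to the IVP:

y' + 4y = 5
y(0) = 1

General solution: y = 5/4 + Ce^(-4x)
Applying y(0) = 1: C = 1 - 5/4 = -1/4
Particular solution: y = 5/4 - (1/4)e^(-4x)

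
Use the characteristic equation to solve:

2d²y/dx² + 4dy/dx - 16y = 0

Characteristic equation: 2r² + 4r - 16 = 0
Divide by 2: r² + 2r - 8 = 0
Roots: r = 2, -4 (distinct real)
General solution: y = C₁e^(2x) + C₂e^(-4x)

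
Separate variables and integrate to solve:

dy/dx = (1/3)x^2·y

Separating variables and integrating:
ln|y| = x^3/9 + C

General solution: y = Ce^(x^3/9)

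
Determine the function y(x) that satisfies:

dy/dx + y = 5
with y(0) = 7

General solution: y = 5 + Ce^(-x)
Applying y(0) = 7: C = 7 - 5 = 2
Particular solution: y = 5 + 2e^(-x)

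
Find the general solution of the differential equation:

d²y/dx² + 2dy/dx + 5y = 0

Characteristic equation: r² + 2r + 5 = 0
Roots: r = -1 ± 2i (complex conjugates)
General solution: y = e^(-x)(C₁cos(2x) + C₂sin(2x))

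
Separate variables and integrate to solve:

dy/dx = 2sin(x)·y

Separating variables and integrating:
ln|y| = -2cos(x) + C

General solution: y = Ce^(-2cos(x))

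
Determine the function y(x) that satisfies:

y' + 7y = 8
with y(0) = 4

General solution: y = 8/7 + Ce^(-7x)
Applying y(0) = 4: C = 4 - 8/7 = 20/7
Particular solution: y = 8/7 + (20/7)e^(-7x)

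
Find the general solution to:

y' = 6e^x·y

Separating variables and integrating:
ln|y| = 6e^x + C

General solution: y = Ce^(6e^x)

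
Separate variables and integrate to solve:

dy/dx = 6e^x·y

Separating variables and integrating:
ln|y| = 6e^x + C

General solution: y = Ce^(6e^x)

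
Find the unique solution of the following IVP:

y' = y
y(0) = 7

General solution: y = Ce^x
Applying IC y(0) = 7:
Particular solution: y = 7e^x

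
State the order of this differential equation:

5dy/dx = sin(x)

The order is 1 (highest derivative is of order 1).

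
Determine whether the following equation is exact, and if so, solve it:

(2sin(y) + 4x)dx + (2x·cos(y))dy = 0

Verify exactness: ∂M/∂y = ∂N/∂x ✓
Find F(x,y) such that ∂F/∂x = M, ∂F/∂y = N
Solution: 2x·sin(y) + 2x² = C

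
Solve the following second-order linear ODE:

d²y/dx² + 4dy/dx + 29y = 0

Characteristic equation: r² + 4r + 29 = 0
Roots: r = -2 ± 5i (complex conjugates)
General solution: y = e^(-2x)(C₁cos(5x) + C₂sin(5x))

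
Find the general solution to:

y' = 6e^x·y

Separating variables and integrating:
ln|y| = 6e^x + C

General solution: y = Ce^(6e^x)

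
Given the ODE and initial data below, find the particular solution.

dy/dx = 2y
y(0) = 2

General solution: y = Ce^(2x)
Applying IC y(0) = 2:
Particular solution: y = 2e^(2x)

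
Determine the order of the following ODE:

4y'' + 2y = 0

The order is 2 (highest derivative is of order 2).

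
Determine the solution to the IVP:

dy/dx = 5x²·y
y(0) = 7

General solution: y = Ce^(5x³/3)
Applying IC y(0) = 7:
Particular solution: y = 7e^(5x³/3)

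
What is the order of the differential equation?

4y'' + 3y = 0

The order is 2 (highest derivative is of order 2).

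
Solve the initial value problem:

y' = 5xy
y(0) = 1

General solution: y = Ce^(5x²/2)
Applying IC y(0) = 1:
Particular solution: y = e^(5x²/2)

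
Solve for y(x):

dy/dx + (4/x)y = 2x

Using integrating factor method:

General solution: y = (1/3)x^2 + Cx^(-4)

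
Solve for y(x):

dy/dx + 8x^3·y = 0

Using integrating factor method:

General solution: y = Ce^(-2x^4)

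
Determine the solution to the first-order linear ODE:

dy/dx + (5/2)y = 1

Using integrating factor method:

General solution: y = 2/5 + Ce^(-5x/2)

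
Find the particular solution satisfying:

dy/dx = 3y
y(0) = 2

General solution: y = Ce^(3x)
Applying IC y(0) = 2:
Particular solution: y = 2e^(3x)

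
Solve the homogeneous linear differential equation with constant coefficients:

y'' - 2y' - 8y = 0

Characteristic equation: r² - 2r - 8 = 0
Roots: r = 4, -2 (distinct real)
General solution: y = C₁e^(4x) + C₂e^(-2x)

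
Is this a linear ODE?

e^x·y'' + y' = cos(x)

Yes. Linear (y and its derivatives appear to the first power only, no products of y terms)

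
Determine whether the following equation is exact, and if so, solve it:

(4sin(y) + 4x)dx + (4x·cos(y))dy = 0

Verify exactness: ∂M/∂y = ∂N/∂x ✓
Find F(x,y) such that ∂F/∂x = M, ∂F/∂y = N
Solution: 4x·sin(y) + 2x² = C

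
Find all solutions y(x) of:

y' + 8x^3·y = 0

Using integrating factor method:

General solution: y = Ce^(-2x^4)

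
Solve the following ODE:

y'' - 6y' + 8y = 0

Characteristic equation: r² - 6r + 8 = 0
Roots: r = 4, 2 (distinct real)
General solution: y = C₁e^(4x) + C₂e^(2x)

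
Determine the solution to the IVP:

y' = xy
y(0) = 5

General solution: y = Ce^(x²/2)
Applying IC y(0) = 5:
Particular solution: y = 5e^(x²/2)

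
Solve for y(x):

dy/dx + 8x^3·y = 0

Using integrating factor method:

General solution: y = Ce^(-2x^4)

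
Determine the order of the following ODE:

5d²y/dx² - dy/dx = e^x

The order is 2 (highest derivative is of order 2).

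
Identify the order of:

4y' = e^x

The order is 1 (highest derivative is of order 1).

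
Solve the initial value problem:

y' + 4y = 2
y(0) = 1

General solution: y = 1/2 + Ce^(-4x)
Applying y(0) = 1: C = 1 - 1/2 = 1/2
Particular solution: y = 1/2 + (1/2)e^(-4x)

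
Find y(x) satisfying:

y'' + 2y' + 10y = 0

Characteristic equation: r² + 2r + 10 = 0
Roots: r = -1 ± 3i (complex conjugates)
General solution: y = e^(-x)(C₁cos(3x) + C₂sin(3x))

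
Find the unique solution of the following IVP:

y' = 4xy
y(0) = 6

General solution: y = Ce^(2x²)
Applying IC y(0) = 6:
Particular solution: y = 6e^(2x²)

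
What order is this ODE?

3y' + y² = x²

The order is 1 (highest derivative is of order 1).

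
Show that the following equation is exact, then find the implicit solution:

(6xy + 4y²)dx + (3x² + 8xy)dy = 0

Verify exactness: ∂M/∂y = ∂N/∂x ✓
Find F(x,y) such that ∂F/∂x = M, ∂F/∂y = N
Solution: 3x²y + 4xy² = C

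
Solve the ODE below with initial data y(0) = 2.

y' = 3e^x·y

General solution: y = Ce^(3e^x)
Applying IC y(0) = 2:
Particular solution: y = 2e^(3(e^x - 1))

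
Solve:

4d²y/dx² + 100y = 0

Characteristic equation: 4r² + 100 = 0
Divide by 4: r² + 25 = 0
Roots: r = ±5i (complex conjugates)
General solution: y = C₁cos(5x) + C₂sin(5x)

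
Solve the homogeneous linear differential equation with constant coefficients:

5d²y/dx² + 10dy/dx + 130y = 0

Characteristic equation: 5r² + 10r + 130 = 0
Divide by 5: r² + 2r + 26 = 0
Roots: r = -1 ± 5i (complex conjugates)
General solution: y = e^(-x)(C₁cos(5x) + C₂sin(5x))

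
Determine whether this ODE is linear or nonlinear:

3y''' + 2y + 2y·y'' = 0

Nonlinear (y·y'' term)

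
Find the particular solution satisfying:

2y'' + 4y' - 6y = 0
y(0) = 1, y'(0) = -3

General solution: y = C₁e^x + C₂e^(-3x)
Applying ICs: C₁ = 0, C₂ = 1
Particular solution: y = e^(-3x)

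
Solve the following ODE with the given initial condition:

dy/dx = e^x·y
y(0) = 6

General solution: y = Ce^(e^x)
Applying IC y(0) = 6:
Particular solution: y = 6e^(e^x - 1)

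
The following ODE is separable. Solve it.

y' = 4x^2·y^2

Separating variables and integrating:
-1/y = 4x^3/3 + C

General solution: y^-1 = (-4/3)x^3 + C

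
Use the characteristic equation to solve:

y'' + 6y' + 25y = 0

Characteristic equation: r² + 6r + 25 = 0
Roots: r = -3 ± 4i (complex conjugates)
General solution: y = e^(-3x)(C₁cos(4x) + C₂sin(4x))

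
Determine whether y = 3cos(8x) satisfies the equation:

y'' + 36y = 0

Verification:
y'' = -192cos(8x)
y'' + 36y ≠ 0 (frequency mismatch: got 64 instead of 36)

No, it is not a solution.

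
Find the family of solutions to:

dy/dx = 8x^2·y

Separating variables and integrating:
ln|y| = 8x^3/3 + C

General solution: y = Ce^(8x^3/3)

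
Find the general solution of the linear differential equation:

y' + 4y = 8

Using integrating factor method:

General solution: y = 2 + Ce^(-4x)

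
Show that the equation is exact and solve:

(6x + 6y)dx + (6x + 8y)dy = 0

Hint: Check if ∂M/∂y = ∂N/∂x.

Verify exactness: ∂M/∂y = ∂N/∂x ✓
Find F(x,y) such that ∂F/∂x = M, ∂F/∂y = N
Solution: 3x² + 6xy + 4y² = C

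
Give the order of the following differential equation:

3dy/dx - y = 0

The order is 1 (highest derivative is of order 1).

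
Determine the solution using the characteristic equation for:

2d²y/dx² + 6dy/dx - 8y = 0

Characteristic equation: 2r² + 6r - 8 = 0
Divide by 2: r² + 3r - 4 = 0
Roots: r = 1, -4 (distinct real)
General solution: y = C₁e^x + C₂e^(-4x)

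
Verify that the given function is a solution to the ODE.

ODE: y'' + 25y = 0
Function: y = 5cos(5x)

Verification:
y'' = -125cos(5x)
y'' + 25y = 0 ✓

Yes, it is a solution.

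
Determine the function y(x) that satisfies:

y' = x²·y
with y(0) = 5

General solution: y = Ce^(x³/3)
Applying IC y(0) = 5:
Particular solution: y = 5e^(x³/3)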